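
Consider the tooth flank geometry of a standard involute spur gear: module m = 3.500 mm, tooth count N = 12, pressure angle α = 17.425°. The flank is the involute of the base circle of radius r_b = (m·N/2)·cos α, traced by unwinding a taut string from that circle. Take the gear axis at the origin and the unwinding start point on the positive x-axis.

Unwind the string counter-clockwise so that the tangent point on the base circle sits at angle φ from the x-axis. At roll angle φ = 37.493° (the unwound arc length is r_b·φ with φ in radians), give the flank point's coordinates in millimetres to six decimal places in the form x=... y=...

pitch radius r_p = m·N/2 = 3.500·12/2 = 21.000000
base radius r_b = r_p·cos α = 21.000000·cos 17.425° = 20.036305
roll angle φ = 37.493° = 0.65437630 rad
x = r_b·(cos φ + φ·sin φ) = 20.036305·(0.79342771 + 0.65437630·0.60866450) = 23.877732
y = r_b·(sin φ − φ·cos φ) = 20.036305·(0.60866450 − 0.65437630·0.79342771) = 1.792532

x=23.877732 y=1.792532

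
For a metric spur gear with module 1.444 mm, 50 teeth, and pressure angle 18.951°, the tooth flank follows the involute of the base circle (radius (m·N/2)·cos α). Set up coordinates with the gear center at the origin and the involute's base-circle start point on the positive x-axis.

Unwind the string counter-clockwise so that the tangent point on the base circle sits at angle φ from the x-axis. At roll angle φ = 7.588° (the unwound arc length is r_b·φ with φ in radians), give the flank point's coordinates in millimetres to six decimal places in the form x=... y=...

pitch radius r_p = m·N/2 = 1.444·50/2 = 36.100000
base radius r_b = r_p·cos α = 36.100000·cos 18.951° = 34.143259
roll angle φ = 7.588° = 0.13243558 rad
x = r_b·(cos φ + φ·sin φ) = 34.143259·(0.99124322 + 0.13243558·0.13204879) = 34.441370
y = r_b·(sin φ − φ·cos φ) = 34.143259·(0.13204879 − 0.13243558·0.99124322) = 0.026390

x=34.441370 y=0.026390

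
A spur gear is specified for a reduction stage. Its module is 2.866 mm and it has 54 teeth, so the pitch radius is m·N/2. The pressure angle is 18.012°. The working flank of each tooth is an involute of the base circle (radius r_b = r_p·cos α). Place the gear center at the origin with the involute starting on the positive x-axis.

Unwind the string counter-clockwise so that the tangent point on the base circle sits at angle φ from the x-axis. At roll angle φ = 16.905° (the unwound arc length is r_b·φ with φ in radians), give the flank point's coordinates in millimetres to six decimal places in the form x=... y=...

x=76.723381 y=0.624579

pitch radius r_p = m·N/2 = 2.866·54/2 = 77.382000
base radius r_b = r_p·cos α = 77.382000·cos 18.012° = 73.589646
roll angle φ = 16.905° = 0.29504791 rad
x = r_b·(cos φ + φ·sin φ) = 73.589646·(0.95678821 + 0.29504791·0.29078569) = 76.723381
y = r_b·(sin φ − φ·cos φ) = 73.589646·(0.29078569 − 0.29504791·0.95678821) = 0.624579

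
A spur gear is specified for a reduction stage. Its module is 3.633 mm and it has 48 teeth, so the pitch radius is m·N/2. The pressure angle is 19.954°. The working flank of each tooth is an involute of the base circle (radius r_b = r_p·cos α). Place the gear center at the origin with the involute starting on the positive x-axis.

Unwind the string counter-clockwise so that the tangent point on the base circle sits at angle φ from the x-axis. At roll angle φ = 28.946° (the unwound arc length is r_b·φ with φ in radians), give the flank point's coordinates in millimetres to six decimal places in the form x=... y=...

x=91.758655 y=3.433527

pitch radius r_p = m·N/2 = 3.633·48/2 = 87.192000
base radius r_b = r_p·cos α = 87.192000·cos 19.954° = 81.957595
roll angle φ = 28.946° = 0.50520301 rad
x = r_b·(cos φ + φ·sin φ) = 81.957595·(0.87507624 + 0.50520301·0.48398510) = 91.758655
y = r_b·(sin φ − φ·cos φ) = 81.957595·(0.48398510 − 0.50520301·0.87507624) = 3.433527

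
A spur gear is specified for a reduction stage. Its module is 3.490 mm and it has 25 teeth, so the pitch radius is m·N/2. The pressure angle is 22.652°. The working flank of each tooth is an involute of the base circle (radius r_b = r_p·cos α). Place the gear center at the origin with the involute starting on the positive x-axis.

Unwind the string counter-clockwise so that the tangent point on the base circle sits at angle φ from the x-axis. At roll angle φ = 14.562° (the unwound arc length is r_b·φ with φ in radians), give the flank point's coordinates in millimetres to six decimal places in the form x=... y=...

x=41.539176 y=0.218896

pitch radius r_p = m·N/2 = 3.490·25/2 = 43.625000
base radius r_b = r_p·cos α = 43.625000·cos 22.652° = 40.259814
roll angle φ = 14.562° = 0.25415485 rad
x = r_b·(cos φ + φ·sin φ) = 40.259814·(0.96787614 + 0.25415485·0.25142749) = 41.539176
y = r_b·(sin φ − φ·cos φ) = 40.259814·(0.25142749 − 0.25415485·0.96787614) = 0.218896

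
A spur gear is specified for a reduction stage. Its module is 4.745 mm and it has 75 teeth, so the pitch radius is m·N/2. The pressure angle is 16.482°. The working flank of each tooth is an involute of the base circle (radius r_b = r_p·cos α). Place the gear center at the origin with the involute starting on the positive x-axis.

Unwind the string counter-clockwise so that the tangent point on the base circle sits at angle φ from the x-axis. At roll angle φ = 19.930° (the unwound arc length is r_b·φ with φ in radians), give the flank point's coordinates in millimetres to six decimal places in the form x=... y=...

x=180.638187 y=2.364905

pitch radius r_p = m·N/2 = 4.745·75/2 = 177.937500
base radius r_b = r_p·cos α = 177.937500·cos 16.482° = 170.625855
roll angle φ = 19.930° = 0.34784412 rad
x = r_b·(cos φ + φ·sin φ) = 170.625855·(0.94010978 + 0.34784412·0.34087184) = 180.638187
y = r_b·(sin φ − φ·cos φ) = 170.625855·(0.34087184 − 0.34784412·0.94010978) = 2.364905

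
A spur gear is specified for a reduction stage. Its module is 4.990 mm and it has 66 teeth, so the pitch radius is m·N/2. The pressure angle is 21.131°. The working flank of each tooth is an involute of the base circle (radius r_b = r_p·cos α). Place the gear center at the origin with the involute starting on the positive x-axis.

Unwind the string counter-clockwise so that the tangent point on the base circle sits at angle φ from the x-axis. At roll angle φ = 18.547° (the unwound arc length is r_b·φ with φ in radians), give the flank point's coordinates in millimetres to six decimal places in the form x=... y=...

x=161.435178 y=1.718533

pitch radius r_p = m·N/2 = 4.990·66/2 = 164.670000
base radius r_b = r_p·cos α = 164.670000·cos 21.131° = 153.597362
roll angle φ = 18.547° = 0.32370622 rad
x = r_b·(cos φ + φ·sin φ) = 153.597362·(0.94806305 + 0.32370622·0.31808246) = 161.435178
y = r_b·(sin φ − φ·cos φ) = 153.597362·(0.31808246 − 0.32370622·0.94806305) = 1.718533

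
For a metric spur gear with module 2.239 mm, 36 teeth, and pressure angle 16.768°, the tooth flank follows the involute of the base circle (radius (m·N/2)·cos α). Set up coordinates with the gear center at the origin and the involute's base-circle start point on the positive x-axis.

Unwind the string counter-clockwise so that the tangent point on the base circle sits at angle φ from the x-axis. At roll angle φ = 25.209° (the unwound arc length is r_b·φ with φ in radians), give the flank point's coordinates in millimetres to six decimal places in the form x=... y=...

x=42.144584 y=1.074494

pitch radius r_p = m·N/2 = 2.239·36/2 = 40.302000
base radius r_b = r_p·cos α = 40.302000·cos 16.768° = 38.588390
roll angle φ = 25.209° = 0.43998005 rad
x = r_b·(cos φ + φ·sin φ) = 38.588390·(0.90476016 + 0.43998005·0.42592142) = 42.144584
y = r_b·(sin φ − φ·cos φ) = 38.588390·(0.42592142 − 0.43998005·0.90476016) = 1.074494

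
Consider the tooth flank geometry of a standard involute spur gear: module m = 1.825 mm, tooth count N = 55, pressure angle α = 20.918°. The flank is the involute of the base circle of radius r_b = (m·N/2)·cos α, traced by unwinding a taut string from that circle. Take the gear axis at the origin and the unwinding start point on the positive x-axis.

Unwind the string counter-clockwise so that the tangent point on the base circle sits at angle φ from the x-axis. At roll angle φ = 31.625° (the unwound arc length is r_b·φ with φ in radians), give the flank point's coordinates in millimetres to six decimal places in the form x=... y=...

pitch radius r_p = m·N/2 = 1.825·55/2 = 50.187500
base radius r_b = r_p·cos α = 50.187500·cos 20.918° = 46.879760
roll angle φ = 31.625° = 0.55196038 rad
x = r_b·(cos φ + φ·sin φ) = 46.879760·(0.85149822 + 0.55196038·0.52435749) = 53.486186
y = r_b·(sin φ − φ·cos φ) = 46.879760·(0.52435749 − 0.55196038·0.85149822) = 2.548581

x=53.486186 y=2.548581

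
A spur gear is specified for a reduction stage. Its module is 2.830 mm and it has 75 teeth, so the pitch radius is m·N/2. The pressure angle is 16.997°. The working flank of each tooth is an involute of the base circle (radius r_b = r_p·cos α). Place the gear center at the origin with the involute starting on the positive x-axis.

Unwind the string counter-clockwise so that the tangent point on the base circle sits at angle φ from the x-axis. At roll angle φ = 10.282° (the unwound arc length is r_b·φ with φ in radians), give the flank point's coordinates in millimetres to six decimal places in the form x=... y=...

x=103.110517 y=0.194879

pitch radius r_p = m·N/2 = 2.830·75/2 = 106.125000
base radius r_b = r_p·cos α = 106.125000·cos 16.997° = 101.489467
roll angle φ = 10.282° = 0.17945475 rad
x = r_b·(cos φ + φ·sin φ) = 101.489467·(0.98394116 + 0.17945475·0.17849311) = 103.110517
y = r_b·(sin φ − φ·cos φ) = 101.489467·(0.17849311 − 0.17945475·0.98394116) = 0.194879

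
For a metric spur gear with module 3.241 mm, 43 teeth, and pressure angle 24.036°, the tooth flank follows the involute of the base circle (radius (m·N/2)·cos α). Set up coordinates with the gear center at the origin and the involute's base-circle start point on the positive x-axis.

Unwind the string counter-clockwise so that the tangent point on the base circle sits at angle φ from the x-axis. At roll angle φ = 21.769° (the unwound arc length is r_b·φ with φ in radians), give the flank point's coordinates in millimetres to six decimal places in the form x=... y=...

pitch radius r_p = m·N/2 = 3.241·43/2 = 69.681500
base radius r_b = r_p·cos α = 69.681500·cos 24.036° = 63.639397
roll angle φ = 21.769° = 0.37994072 rad
x = r_b·(cos φ + φ·sin φ) = 63.639397·(0.92868662 + 0.37994072·0.37086542) = 68.068286
y = r_b·(sin φ − φ·cos φ) = 63.639397·(0.37086542 − 0.37994072·0.92868662) = 1.146754

x=68.068286 y=1.146754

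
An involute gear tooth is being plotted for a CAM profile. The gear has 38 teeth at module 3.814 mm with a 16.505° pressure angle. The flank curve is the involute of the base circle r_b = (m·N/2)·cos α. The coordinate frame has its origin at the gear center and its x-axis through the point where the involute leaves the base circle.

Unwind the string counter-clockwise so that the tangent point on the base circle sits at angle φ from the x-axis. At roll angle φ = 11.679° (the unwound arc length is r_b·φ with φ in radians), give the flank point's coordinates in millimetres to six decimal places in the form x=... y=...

x=70.908507 y=0.195336

pitch radius r_p = m·N/2 = 3.814·38/2 = 72.466000
base radius r_b = r_p·cos α = 72.466000·cos 16.505° = 69.480035
roll angle φ = 11.679° = 0.20383700 rad
x = r_b·(cos φ + φ·sin φ) = 69.480035·(0.97929707 + 0.20383700·0.20242838) = 70.908507
y = r_b·(sin φ − φ·cos φ) = 69.480035·(0.20242838 − 0.20383700·0.97929707) = 0.195336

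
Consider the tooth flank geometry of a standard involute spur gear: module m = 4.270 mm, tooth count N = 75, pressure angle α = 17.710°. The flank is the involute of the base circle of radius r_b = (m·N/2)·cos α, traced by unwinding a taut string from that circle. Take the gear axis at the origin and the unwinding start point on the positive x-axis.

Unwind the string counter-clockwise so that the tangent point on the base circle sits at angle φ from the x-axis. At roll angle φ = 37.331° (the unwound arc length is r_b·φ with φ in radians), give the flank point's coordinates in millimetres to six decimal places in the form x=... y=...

x=181.557529 y=13.475458

pitch radius r_p = m·N/2 = 4.270·75/2 = 160.125000
base radius r_b = r_p·cos α = 160.125000·cos 17.710° = 152.536421
roll angle φ = 37.331° = 0.65154886 rad
x = r_b·(cos φ + φ·sin φ) = 152.536421·(0.79514549 + 0.65154886·0.60641870) = 181.557529
y = r_b·(sin φ − φ·cos φ) = 152.536421·(0.60641870 − 0.65154886·0.79514549) = 13.475458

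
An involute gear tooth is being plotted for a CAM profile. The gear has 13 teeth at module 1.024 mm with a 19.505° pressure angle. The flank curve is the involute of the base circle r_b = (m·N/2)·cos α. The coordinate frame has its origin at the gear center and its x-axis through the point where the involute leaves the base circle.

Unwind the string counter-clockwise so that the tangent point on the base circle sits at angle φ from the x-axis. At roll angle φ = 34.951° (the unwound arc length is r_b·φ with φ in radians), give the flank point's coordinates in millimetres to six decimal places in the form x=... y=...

x=7.334980 y=0.457287

pitch radius r_p = m·N/2 = 1.024·13/2 = 6.656000
base radius r_b = r_p·cos α = 6.656000·cos 19.505° = 6.274028
roll angle φ = 34.951° = 0.61001003 rad
x = r_b·(cos φ + φ·sin φ) = 6.274028·(0.81964227 + 0.61001003·0.57287568) = 7.334980
y = r_b·(sin φ − φ·cos φ) = 6.274028·(0.57287568 − 0.61001003·0.81964227) = 0.457287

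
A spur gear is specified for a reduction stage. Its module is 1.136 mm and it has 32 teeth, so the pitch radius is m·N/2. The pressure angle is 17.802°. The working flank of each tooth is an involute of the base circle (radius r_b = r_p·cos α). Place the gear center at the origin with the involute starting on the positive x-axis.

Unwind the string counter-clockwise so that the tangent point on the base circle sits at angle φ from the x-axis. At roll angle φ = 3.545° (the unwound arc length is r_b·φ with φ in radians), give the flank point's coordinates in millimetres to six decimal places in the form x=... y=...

pitch radius r_p = m·N/2 = 1.136·32/2 = 18.176000
base radius r_b = r_p·cos α = 18.176000·cos 17.802° = 17.305710
roll angle φ = 3.545° = 0.06187192 rad
x = r_b·(cos φ + φ·sin φ) = 17.305710·(0.99808654 + 0.06187192·0.06183245) = 17.338802
y = r_b·(sin φ − φ·cos φ) = 17.305710·(0.06183245 − 0.06187192·0.99808654) = 0.001366

x=17.338802 y=0.001366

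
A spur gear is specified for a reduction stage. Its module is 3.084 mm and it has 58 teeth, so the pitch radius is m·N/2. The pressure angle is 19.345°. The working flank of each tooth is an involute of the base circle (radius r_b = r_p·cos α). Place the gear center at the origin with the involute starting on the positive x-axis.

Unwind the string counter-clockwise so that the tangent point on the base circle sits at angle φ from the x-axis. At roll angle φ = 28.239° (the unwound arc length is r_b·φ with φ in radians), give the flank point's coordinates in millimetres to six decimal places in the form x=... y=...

x=94.021815 y=3.286589

pitch radius r_p = m·N/2 = 3.084·58/2 = 89.436000
base radius r_b = r_p·cos α = 89.436000·cos 19.345° = 84.386540
roll angle φ = 28.239° = 0.49286353 rad
x = r_b·(cos φ + φ·sin φ) = 84.386540·(0.88098159 + 0.49286353·0.47315054) = 94.021815
y = r_b·(sin φ − φ·cos φ) = 84.386540·(0.47315054 − 0.49286353·0.88098159) = 3.286589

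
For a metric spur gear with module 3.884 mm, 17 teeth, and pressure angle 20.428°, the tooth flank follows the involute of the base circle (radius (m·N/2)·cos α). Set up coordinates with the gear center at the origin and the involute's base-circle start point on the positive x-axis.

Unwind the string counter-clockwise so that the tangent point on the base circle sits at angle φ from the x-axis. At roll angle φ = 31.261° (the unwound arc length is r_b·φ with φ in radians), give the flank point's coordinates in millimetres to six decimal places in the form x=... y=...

x=35.205618 y=1.625642

pitch radius r_p = m·N/2 = 3.884·17/2 = 33.014000
base radius r_b = r_p·cos α = 33.014000·cos 20.428° = 30.937800
roll angle φ = 31.261° = 0.54560738 rad
x = r_b·(cos φ + φ·sin φ) = 30.937800·(0.85481226 + 0.54560738·0.51893738) = 35.205618
y = r_b·(sin φ − φ·cos φ) = 30.937800·(0.51893738 − 0.54560738·0.85481226) = 1.625642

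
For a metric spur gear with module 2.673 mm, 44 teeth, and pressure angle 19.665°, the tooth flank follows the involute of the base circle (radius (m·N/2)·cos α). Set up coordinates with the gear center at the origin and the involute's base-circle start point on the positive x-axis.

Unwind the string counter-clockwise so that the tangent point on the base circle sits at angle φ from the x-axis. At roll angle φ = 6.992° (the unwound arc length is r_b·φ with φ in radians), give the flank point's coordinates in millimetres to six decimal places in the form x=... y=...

x=55.787018 y=0.033496

pitch radius r_p = m·N/2 = 2.673·44/2 = 58.806000
base radius r_b = r_p·cos α = 58.806000·cos 19.665° = 55.376216
roll angle φ = 6.992° = 0.12203342 rad
x = r_b·(cos φ + φ·sin φ) = 55.376216·(0.99256316 + 0.12203342·0.12173076) = 55.787018
y = r_b·(sin φ − φ·cos φ) = 55.376216·(0.12173076 − 0.12203342·0.99256316) = 0.033496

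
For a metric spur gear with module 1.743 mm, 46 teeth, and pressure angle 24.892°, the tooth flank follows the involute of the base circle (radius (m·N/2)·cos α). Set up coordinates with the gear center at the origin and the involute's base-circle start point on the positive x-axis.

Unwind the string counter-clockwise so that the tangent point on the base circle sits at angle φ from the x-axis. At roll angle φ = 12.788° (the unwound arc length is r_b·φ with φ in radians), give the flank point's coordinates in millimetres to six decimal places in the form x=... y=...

pitch radius r_p = m·N/2 = 1.743·46/2 = 40.089000
base radius r_b = r_p·cos α = 40.089000·cos 24.892° = 36.364844
roll angle φ = 12.788° = 0.22319270 rad
x = r_b·(cos φ + φ·sin φ) = 36.364844·(0.97519573 + 0.22319270·0.22134426) = 37.259352
y = r_b·(sin φ − φ·cos φ) = 36.364844·(0.22134426 − 0.22319270·0.97519573) = 0.134102

x=37.259352 y=0.134102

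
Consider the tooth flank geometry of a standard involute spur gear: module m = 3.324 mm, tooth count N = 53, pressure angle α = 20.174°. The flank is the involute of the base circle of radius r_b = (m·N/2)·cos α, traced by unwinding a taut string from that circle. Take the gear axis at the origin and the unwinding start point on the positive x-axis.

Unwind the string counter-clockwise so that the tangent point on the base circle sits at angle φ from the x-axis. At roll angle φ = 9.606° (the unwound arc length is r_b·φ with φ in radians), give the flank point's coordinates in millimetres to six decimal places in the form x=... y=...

pitch radius r_p = m·N/2 = 3.324·53/2 = 88.086000
base radius r_b = r_p·cos α = 88.086000·cos 20.174° = 82.681890
roll angle φ = 9.606° = 0.16765633 rad
x = r_b·(cos φ + φ·sin φ) = 82.681890·(0.98597857 + 0.16765633·0.16687200) = 83.835775
y = r_b·(sin φ − φ·cos φ) = 82.681890·(0.16687200 − 0.16765633·0.98597857) = 0.129517

x=83.835775 y=0.129517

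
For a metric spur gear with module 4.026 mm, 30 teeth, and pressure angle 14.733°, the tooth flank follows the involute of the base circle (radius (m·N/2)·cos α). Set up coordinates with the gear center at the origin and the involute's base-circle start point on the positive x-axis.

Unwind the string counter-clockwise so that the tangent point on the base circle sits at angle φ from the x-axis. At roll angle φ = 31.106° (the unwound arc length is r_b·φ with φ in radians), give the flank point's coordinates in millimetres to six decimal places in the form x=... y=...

x=66.387694 y=3.024367

pitch radius r_p = m·N/2 = 4.026·30/2 = 60.390000
base radius r_b = r_p·cos α = 60.390000·cos 14.733° = 58.404464
roll angle φ = 31.106° = 0.54290212 rad
x = r_b·(cos φ + φ·sin φ) = 58.404464·(0.85621299 + 0.54290212·0.51662299) = 66.387694
y = r_b·(sin φ − φ·cos φ) = 58.404464·(0.51662299 − 0.54290212·0.85621299) = 3.024367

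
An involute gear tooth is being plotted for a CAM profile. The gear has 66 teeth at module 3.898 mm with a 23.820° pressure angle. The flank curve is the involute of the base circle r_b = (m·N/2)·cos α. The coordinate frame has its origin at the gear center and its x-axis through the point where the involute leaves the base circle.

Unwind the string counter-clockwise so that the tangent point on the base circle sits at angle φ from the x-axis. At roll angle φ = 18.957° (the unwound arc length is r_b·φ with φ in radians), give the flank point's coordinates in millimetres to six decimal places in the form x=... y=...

pitch radius r_p = m·N/2 = 3.898·66/2 = 128.634000
base radius r_b = r_p·cos α = 128.634000·cos 23.820° = 117.676795
roll angle φ = 18.957° = 0.33086207 rad
x = r_b·(cos φ + φ·sin φ) = 117.676795·(0.94576265 + 0.33086207·0.32485846) = 123.942612
y = r_b·(sin φ − φ·cos φ) = 117.676795·(0.32485846 − 0.33086207·0.94576265) = 1.405235

x=123.942612 y=1.405235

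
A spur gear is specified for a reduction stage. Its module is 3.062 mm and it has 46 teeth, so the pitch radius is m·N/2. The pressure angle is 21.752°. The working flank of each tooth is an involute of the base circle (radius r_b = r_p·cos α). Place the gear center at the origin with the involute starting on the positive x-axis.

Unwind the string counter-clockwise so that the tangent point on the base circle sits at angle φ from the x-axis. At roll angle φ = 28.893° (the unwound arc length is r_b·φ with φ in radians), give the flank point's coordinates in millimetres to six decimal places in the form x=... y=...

pitch radius r_p = m·N/2 = 3.062·46/2 = 70.426000
base radius r_b = r_p·cos α = 70.426000·cos 21.752° = 65.411431
roll angle φ = 28.893° = 0.50427798 rad
x = r_b·(cos φ + φ·sin φ) = 65.411431·(0.87552356 + 0.50427798·0.48317542) = 73.207053
y = r_b·(sin φ − φ·cos φ) = 65.411431·(0.48317542 − 0.50427798·0.87552356) = 2.725574

x=73.207053 y=2.725574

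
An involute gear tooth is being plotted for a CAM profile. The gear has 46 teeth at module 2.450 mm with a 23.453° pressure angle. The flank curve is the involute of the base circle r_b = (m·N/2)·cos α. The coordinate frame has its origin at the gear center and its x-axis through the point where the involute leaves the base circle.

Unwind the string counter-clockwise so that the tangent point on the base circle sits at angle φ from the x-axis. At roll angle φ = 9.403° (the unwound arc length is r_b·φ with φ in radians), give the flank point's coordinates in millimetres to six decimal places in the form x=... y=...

x=52.386221 y=0.075960

pitch radius r_p = m·N/2 = 2.450·46/2 = 56.350000
base radius r_b = r_p·cos α = 56.350000·cos 23.453° = 51.694750
roll angle φ = 9.403° = 0.16411331 rad
x = r_b·(cos φ + φ·sin φ) = 51.694750·(0.98656361 + 0.16411331·0.16337762) = 52.386221
y = r_b·(sin φ − φ·cos φ) = 51.694750·(0.16337762 − 0.16411331·0.98656361) = 0.075960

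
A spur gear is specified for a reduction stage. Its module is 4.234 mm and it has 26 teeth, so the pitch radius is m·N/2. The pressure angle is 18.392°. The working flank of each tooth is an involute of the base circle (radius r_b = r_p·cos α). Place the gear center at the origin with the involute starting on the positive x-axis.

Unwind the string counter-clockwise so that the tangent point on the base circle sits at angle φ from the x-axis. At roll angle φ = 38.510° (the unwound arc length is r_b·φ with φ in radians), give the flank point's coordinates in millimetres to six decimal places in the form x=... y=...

pitch radius r_p = m·N/2 = 4.234·26/2 = 55.042000
base radius r_b = r_p·cos α = 55.042000·cos 18.392° = 52.230459
roll angle φ = 38.510° = 0.67212629 rad
x = r_b·(cos φ + φ·sin φ) = 52.230459·(0.78249950 + 0.67212629·0.62265122) = 62.728768
y = r_b·(sin φ − φ·cos φ) = 52.230459·(0.62265122 − 0.67212629·0.78249950) = 5.051350

x=62.728768 y=5.051350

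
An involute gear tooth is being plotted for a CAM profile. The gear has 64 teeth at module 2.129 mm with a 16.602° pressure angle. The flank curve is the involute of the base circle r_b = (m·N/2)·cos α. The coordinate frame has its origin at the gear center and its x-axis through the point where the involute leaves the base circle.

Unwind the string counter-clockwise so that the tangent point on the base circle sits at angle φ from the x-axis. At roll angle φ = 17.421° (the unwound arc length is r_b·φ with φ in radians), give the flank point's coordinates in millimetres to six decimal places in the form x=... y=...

pitch radius r_p = m·N/2 = 2.129·64/2 = 68.128000
base radius r_b = r_p·cos α = 68.128000·cos 16.602° = 65.287921
roll angle φ = 17.421° = 0.30405381 rad
x = r_b·(cos φ + φ·sin φ) = 65.287921·(0.95413066 + 0.30405381·0.29939052) = 68.236421
y = r_b·(sin φ − φ·cos φ) = 65.287921·(0.29939052 − 0.30405381·0.95413066) = 0.606098

x=68.236421 y=0.606098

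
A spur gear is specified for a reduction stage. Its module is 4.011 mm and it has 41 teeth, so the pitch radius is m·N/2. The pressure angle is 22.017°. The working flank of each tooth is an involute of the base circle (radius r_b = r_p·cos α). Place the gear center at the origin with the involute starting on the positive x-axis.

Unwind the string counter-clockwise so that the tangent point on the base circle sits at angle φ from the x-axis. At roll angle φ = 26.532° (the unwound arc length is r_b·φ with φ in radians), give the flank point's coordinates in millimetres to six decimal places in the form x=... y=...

x=83.969125 y=2.469447

pitch radius r_p = m·N/2 = 4.011·41/2 = 82.225500
base radius r_b = r_p·cos α = 82.225500·cos 22.017° = 76.229013
roll angle φ = 26.532° = 0.46307076 rad
x = r_b·(cos φ + φ·sin φ) = 76.229013·(0.89468502 + 0.46307076·0.44669757) = 83.969125
y = r_b·(sin φ − φ·cos φ) = 76.229013·(0.44669757 − 0.46307076·0.89468502) = 2.469447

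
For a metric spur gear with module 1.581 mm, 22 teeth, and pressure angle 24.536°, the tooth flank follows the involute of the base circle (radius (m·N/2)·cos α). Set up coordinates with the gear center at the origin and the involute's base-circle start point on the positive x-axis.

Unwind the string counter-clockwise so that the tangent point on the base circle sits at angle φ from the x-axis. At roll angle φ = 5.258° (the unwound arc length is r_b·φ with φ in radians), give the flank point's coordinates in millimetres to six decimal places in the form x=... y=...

pitch radius r_p = m·N/2 = 1.581·22/2 = 17.391000
base radius r_b = r_p·cos α = 17.391000·cos 24.536° = 15.820602
roll angle φ = 5.258° = 0.09176941 rad
x = r_b·(cos φ + φ·sin φ) = 15.820602·(0.99579214 + 0.09176941·0.09164066) = 15.887079
y = r_b·(sin φ − φ·cos φ) = 15.820602·(0.09164066 − 0.09176941·0.99579214) = 0.004072

x=15.887079 y=0.004072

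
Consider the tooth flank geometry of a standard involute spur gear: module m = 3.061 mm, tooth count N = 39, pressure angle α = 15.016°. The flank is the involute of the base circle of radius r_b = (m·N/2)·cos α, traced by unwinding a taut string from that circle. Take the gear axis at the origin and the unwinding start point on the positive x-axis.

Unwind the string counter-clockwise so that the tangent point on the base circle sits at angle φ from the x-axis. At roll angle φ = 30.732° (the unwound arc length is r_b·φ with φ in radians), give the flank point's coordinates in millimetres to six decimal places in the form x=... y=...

pitch radius r_p = m·N/2 = 3.061·39/2 = 59.689500
base radius r_b = r_p·cos α = 59.689500·cos 15.016° = 57.651313
roll angle φ = 30.732° = 0.53637459 rad
x = r_b·(cos φ + φ·sin φ) = 57.651313·(0.85956700 + 0.53637459·0.51102307) = 65.357379
y = r_b·(sin φ − φ·cos φ) = 57.651313·(0.51102307 − 0.53637459·0.85956700) = 2.881019

x=65.357379 y=2.881019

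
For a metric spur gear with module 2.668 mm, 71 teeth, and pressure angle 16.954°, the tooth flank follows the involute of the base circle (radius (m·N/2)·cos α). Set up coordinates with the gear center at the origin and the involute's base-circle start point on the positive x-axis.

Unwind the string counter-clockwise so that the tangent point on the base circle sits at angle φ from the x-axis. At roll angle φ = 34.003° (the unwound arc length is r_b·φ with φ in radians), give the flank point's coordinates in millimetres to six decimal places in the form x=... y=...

x=105.174368 y=6.092645

pitch radius r_p = m·N/2 = 2.668·71/2 = 94.714000
base radius r_b = r_p·cos α = 94.714000·cos 16.954° = 90.597652
roll angle φ = 34.003° = 0.59346431 rad
x = r_b·(cos φ + φ·sin φ) = 90.597652·(0.82900829 + 0.59346431·0.55923631) = 105.174368
y = r_b·(sin φ − φ·cos φ) = 90.597652·(0.55923631 − 0.59346431·0.82900829) = 6.092645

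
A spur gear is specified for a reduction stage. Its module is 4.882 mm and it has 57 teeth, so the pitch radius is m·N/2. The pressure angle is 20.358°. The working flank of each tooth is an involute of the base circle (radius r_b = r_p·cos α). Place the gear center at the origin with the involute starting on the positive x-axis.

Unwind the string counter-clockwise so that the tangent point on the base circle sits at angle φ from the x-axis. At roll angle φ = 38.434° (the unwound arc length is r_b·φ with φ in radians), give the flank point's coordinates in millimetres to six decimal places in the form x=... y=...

pitch radius r_p = m·N/2 = 4.882·57/2 = 139.137000
base radius r_b = r_p·cos α = 139.137000·cos 20.358° = 130.446121
roll angle φ = 38.434° = 0.67079984 rad
x = r_b·(cos φ + φ·sin φ) = 130.446121·(0.78332472 + 0.67079984·0.62161272) = 156.574797
y = r_b·(sin φ − φ·cos φ) = 130.446121·(0.62161272 − 0.67079984·0.78332472) = 12.543519

x=156.574797 y=12.543519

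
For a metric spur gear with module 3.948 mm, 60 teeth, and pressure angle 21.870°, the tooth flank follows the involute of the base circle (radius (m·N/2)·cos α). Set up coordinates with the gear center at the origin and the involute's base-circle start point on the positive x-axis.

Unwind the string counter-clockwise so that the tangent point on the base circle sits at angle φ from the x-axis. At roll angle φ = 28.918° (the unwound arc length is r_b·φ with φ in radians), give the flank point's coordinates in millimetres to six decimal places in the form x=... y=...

pitch radius r_p = m·N/2 = 3.948·60/2 = 118.440000
base radius r_b = r_p·cos α = 118.440000·cos 21.870° = 109.916042
roll angle φ = 28.918° = 0.50471431 rad
x = r_b·(cos φ + φ·sin φ) = 109.916042·(0.87531266 + 0.50471431·0.48355739) = 123.036829
y = r_b·(sin φ − φ·cos φ) = 109.916042·(0.48355739 − 0.50471431·0.87531266) = 4.591695

x=123.036829 y=4.591695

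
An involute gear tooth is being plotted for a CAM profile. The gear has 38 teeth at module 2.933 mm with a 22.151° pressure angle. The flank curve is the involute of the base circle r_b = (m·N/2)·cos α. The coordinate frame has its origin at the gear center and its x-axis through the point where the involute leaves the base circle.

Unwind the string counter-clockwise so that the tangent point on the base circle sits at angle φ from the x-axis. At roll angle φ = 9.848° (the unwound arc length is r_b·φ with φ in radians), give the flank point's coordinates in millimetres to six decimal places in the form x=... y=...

x=52.370766 y=0.087104

pitch radius r_p = m·N/2 = 2.933·38/2 = 55.727000
base radius r_b = r_p·cos α = 55.727000·cos 22.151° = 51.613978
roll angle φ = 9.848° = 0.17188002 rad
x = r_b·(cos φ + φ·sin φ) = 51.613978·(0.98526496 + 0.17188002·0.17103497) = 52.370766
y = r_b·(sin φ − φ·cos φ) = 51.613978·(0.17103497 − 0.17188002·0.98526496) = 0.087104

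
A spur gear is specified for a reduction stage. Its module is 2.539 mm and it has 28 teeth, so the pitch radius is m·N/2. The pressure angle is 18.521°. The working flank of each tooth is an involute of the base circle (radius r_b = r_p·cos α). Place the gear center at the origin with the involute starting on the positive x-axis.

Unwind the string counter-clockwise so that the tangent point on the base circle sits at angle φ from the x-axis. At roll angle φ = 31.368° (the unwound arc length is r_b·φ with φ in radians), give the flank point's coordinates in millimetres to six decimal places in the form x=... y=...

x=38.383912 y=1.788925

pitch radius r_p = m·N/2 = 2.539·28/2 = 35.546000
base radius r_b = r_p·cos α = 35.546000·cos 18.521° = 33.704976
roll angle φ = 31.368° = 0.54747488 rad
x = r_b·(cos φ + φ·sin φ) = 33.704976·(0.85384165 + 0.54747488·0.52053284) = 38.383912
y = r_b·(sin φ − φ·cos φ) = 33.704976·(0.52053284 − 0.54747488·0.85384165) = 1.788925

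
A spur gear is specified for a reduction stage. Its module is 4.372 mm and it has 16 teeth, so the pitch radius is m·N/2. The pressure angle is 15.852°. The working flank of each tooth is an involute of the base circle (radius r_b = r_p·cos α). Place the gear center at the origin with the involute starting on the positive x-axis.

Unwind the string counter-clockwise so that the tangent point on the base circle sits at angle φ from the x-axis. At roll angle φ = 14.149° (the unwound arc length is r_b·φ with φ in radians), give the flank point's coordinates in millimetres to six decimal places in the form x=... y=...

pitch radius r_p = m·N/2 = 4.372·16/2 = 34.976000
base radius r_b = r_p·cos α = 34.976000·cos 15.852° = 33.645880
roll angle φ = 14.149° = 0.24694664 rad
x = r_b·(cos φ + φ·sin φ) = 33.645880·(0.96966332 + 0.24694664·0.24444437) = 34.656199
y = r_b·(sin φ − φ·cos φ) = 33.645880·(0.24444437 − 0.24694664·0.96966332) = 0.167869

x=34.656199 y=0.167869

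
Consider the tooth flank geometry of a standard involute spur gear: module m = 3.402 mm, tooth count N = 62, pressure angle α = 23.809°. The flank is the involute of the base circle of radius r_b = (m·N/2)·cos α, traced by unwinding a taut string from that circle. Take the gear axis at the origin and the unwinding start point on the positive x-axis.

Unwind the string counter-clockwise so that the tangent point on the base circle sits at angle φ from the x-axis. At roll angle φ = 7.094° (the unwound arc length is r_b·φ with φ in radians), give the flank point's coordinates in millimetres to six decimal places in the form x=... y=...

pitch radius r_p = m·N/2 = 3.402·62/2 = 105.462000
base radius r_b = r_p·cos α = 105.462000·cos 23.809° = 96.486790
roll angle φ = 7.094° = 0.12381366 rad
x = r_b·(cos φ + φ·sin φ) = 96.486790·(0.99234488 + 0.12381366·0.12349756) = 97.223521
y = r_b·(sin φ − φ·cos φ) = 96.486790·(0.12349756 − 0.12381366·0.99234488) = 0.060952

x=97.223521 y=0.060952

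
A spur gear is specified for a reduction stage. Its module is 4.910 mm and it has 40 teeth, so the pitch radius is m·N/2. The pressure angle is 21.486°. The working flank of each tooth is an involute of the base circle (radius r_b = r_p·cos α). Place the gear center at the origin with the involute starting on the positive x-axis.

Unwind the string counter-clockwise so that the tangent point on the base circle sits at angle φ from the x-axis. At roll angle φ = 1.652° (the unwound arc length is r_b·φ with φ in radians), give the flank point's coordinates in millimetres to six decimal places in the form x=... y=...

pitch radius r_p = m·N/2 = 4.910·40/2 = 98.200000
base radius r_b = r_p·cos α = 98.200000·cos 21.486° = 91.375797
roll angle φ = 1.652° = 0.02883284 rad
x = r_b·(cos φ + φ·sin φ) = 91.375797·(0.99958436 + 0.02883284·0.02882884) = 91.413771
y = r_b·(sin φ − φ·cos φ) = 91.375797·(0.02882884 − 0.02883284·0.99958436) = 0.000730

x=91.413771 y=0.000730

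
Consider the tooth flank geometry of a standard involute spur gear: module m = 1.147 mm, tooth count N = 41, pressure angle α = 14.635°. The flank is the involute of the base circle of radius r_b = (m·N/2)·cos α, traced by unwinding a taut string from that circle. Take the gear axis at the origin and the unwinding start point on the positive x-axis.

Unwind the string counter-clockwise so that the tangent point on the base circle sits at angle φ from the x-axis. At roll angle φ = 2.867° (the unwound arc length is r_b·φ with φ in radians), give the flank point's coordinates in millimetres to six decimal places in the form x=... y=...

x=22.779069 y=0.000950

pitch radius r_p = m·N/2 = 1.147·41/2 = 23.513500
base radius r_b = r_p·cos α = 23.513500·cos 14.635° = 22.750605
roll angle φ = 2.867° = 0.05003859 rad
x = r_b·(cos φ + φ·sin φ) = 22.750605·(0.99874833 + 0.05003859·0.05001771) = 22.779069
y = r_b·(sin φ − φ·cos φ) = 22.750605·(0.05001771 − 0.05003859·0.99874833) = 0.000950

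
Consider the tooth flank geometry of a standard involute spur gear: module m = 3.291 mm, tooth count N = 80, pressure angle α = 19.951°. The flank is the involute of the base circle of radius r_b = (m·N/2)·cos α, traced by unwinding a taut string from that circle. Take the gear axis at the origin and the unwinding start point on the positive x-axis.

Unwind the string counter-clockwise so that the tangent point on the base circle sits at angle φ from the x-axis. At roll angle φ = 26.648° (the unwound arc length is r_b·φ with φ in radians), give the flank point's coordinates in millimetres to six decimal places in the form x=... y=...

pitch radius r_p = m·N/2 = 3.291·80/2 = 131.640000
base radius r_b = r_p·cos α = 131.640000·cos 19.951° = 123.739596
roll angle φ = 26.648° = 0.46509534 rad
x = r_b·(cos φ + φ·sin φ) = 123.739596·(0.89377881 + 0.46509534·0.44850802) = 136.407783
y = r_b·(sin φ − φ·cos φ) = 123.739596·(0.44850802 − 0.46509534·0.89377881) = 4.060596

x=136.407783 y=4.060596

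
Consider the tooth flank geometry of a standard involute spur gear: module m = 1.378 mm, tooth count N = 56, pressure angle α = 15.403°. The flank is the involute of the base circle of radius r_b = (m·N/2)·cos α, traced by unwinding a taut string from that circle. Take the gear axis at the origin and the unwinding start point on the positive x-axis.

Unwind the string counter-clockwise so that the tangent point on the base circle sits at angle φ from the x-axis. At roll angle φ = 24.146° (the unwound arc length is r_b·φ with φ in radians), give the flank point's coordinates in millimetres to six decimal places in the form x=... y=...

pitch radius r_p = m·N/2 = 1.378·56/2 = 38.584000
base radius r_b = r_p·cos α = 38.584000·cos 15.403° = 37.198121
roll angle φ = 24.146° = 0.42142720 rad
x = r_b·(cos φ + φ·sin φ) = 37.198121·(0.91250605 + 0.42142720·0.40906320) = 40.356108
y = r_b·(sin φ − φ·cos φ) = 37.198121·(0.40906320 − 0.42142720·0.91250605) = 0.911664

x=40.356108 y=0.911664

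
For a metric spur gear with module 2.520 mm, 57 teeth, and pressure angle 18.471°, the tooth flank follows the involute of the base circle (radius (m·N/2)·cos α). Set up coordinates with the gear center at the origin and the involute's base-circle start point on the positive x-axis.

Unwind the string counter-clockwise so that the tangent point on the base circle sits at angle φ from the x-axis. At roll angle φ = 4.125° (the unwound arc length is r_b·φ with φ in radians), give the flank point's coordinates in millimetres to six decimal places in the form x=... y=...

pitch radius r_p = m·N/2 = 2.520·57/2 = 71.820000
base radius r_b = r_p·cos α = 71.820000·cos 18.471° = 68.120131
roll angle φ = 4.125° = 0.07199483 rad
x = r_b·(cos φ + φ·sin φ) = 68.120131·(0.99740949 + 0.07199483·0.07193265) = 68.296444
y = r_b·(sin φ − φ·cos φ) = 68.120131·(0.07193265 − 0.07199483·0.99740949) = 0.008469

x=68.296444 y=0.008469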